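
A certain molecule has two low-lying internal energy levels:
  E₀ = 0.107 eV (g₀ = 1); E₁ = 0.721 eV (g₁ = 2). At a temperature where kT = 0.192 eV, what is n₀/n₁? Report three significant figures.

n₀/n₁ = (g₀/g₁) exp[−(E₀−E₁)/kT] = (1/2) × exp(−(-0.614 eV)/(0.192 eV)) = (1/2) × exp(3.1979) = 12.2.

12.2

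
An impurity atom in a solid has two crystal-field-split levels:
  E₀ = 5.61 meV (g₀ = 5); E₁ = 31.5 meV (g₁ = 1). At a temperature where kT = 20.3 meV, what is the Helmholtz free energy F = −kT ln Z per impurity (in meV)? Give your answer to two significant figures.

Eᵢ/kT = 0.2764, 1.552.
Z = Σ gᵢe^(−Eᵢ/kT) = 5·e^(−0.2764) + 1·e^(−1.552) = 3.793 + 0.2118 = 4.005.
F = −kT ln Z = −20.3 × ln(4.005) = −20.3 × 1.388 = -28 meV.

-28 meV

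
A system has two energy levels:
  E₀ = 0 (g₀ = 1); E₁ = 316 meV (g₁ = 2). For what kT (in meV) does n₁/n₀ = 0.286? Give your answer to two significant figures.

160 meV

n₁/n₀ = (g₁/g₀) exp[−(E₁−E₀)/kT] = 0.286.
⇒ (E₁−E₀)/kT = ln((2/1)/0.286) = ln(6.993) = 1.945.
kT = 316 meV / 1.945 = 160 meV.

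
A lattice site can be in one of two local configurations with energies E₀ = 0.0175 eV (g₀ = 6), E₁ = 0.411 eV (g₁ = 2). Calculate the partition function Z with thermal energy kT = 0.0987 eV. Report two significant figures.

Eᵢ/kT = 0.1773, 4.164.
Z = Σ gᵢe^(−Eᵢ/kT) = 6·e^(−0.1773) + 2·e^(−4.164) = 5.025 + 0.03109 = 5.056.

Z = 5.1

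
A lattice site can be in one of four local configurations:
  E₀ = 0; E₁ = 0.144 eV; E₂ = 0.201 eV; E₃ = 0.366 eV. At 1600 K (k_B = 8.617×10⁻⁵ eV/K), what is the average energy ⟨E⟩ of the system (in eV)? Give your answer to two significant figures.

k_BT = 8.617×10⁻⁵ × 1600 K = 0.1379 eV.
Eᵢ/kT = 0, 1.044, 1.458, 2.654.
Z = Σ e^(−Eᵢ/kT) = e^(−0) + e^(−1.044) + e^(−1.458) + e^(−2.654) = 1.000 + 0.3520 + 0.2327 + 0.07037 = 1.655.
⟨E⟩ = Σ Eᵢ e^(−Eᵢ/kT) / Z = (0·1.000 + 0.144·0.3520 + 0.201·0.2327 + 0.366·0.07037) / 1.655 = 0.074 eV.

0.074 eV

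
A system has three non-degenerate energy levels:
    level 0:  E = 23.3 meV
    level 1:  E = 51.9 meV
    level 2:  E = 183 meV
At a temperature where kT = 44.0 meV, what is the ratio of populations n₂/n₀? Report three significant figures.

n₂/n₀ = exp[−(E₂−E₀)/kT] = exp(−(159.7 meV)/(44.0 meV)) = exp(-3.6295) = 0.0265.

0.0265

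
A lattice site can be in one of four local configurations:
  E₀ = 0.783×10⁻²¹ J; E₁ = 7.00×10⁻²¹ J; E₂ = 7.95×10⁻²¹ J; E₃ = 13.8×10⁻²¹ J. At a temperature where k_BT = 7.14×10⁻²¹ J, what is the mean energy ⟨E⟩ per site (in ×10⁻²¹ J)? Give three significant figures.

Eᵢ/kT = 0.10966, 0.98039, 1.1134, 1.9328.
Z = Σ e^(−Eᵢ/kT) = e^(−0.10966) + e^(−0.98039) + e^(−1.1134) + e^(−1.9328) = 0.89614 + 0.37516 + 0.32844 + 0.14474 = 1.7445.
⟨E⟩ = Σ Eᵢ e^(−Eᵢ/kT) / Z = (0.783·0.89614 + 7.00·0.37516 + 7.95·0.32844 + 13.8·0.14474) / 1.7445 = 4.55 ×10⁻²¹ J.

4.55 ×10⁻²¹ J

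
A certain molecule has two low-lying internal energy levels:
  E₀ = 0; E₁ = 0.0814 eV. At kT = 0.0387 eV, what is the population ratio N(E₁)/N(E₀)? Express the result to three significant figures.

0.122

n₁/n₀ = exp[−(E₁−E₀)/kT] = exp(−(0.0814 eV)/(0.0387 eV)) = exp(-2.1034) = 0.122.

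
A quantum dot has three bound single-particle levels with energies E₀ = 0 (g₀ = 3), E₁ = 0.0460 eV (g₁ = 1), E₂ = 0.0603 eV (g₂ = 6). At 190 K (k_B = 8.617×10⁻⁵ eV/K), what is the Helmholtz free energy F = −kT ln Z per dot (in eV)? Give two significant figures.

-0.019 eV

k_BT = 8.617×10⁻⁵ × 190 K = 0.01637 eV.
Eᵢ/kT = 0, 2.810, 3.684.
Z = Σ gᵢe^(−Eᵢ/kT) = 3·e^(−0) + 1·e^(−2.810) + 6·e^(−3.684) = 3.000 + 0.06020 + 0.1507 = 3.211.
F = −kT ln Z = −0.01637 × ln(3.211) = −0.01637 × 1.167 = -0.019 eV.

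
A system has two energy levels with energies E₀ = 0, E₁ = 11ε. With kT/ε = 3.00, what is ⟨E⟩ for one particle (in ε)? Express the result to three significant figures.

0.274 ε

Eᵢ/kT = 0, 3.6667.
Z = Σ e^(−Eᵢ/kT) = e^(−0) + e^(−3.6667) = 1.0000 + 0.025561 = 1.0256.
⟨E⟩ = Σ Eᵢ e^(−Eᵢ/kT) / Z = (0·1.0000 + 11·0.025561) / 1.0256 = 0.274 ε.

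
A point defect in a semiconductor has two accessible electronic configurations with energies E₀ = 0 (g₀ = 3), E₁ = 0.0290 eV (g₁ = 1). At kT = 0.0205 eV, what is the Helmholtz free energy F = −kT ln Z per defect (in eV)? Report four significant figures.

Eᵢ/kT = 0, 1.41463.
Z = Σ gᵢe^(−Eᵢ/kT) = 3·e^(−0) + 1·e^(−1.41463) = 3.00000 + 0.243016 = 3.24302.
F = −kT ln Z = −0.0205 × ln(3.24302) = −0.0205 × 1.17650 = -0.02412 eV.

-0.02412 eV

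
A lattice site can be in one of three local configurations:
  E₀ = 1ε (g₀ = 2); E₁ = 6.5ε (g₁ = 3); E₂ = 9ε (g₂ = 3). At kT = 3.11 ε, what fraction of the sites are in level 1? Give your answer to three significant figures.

Eᵢ/kT = 0.32154, 2.0900, 2.8939.
Z = Σ gᵢe^(−Eᵢ/kT) = 2·e^(−0.32154) + 3·e^(−2.0900) + 3·e^(−2.8939) = 1.4501 + 0.37106 + 0.16608 = 1.9872.
P₁ = g₁ e^(−E₁/kT) / Z = 0.37106/1.9872 = 0.187.

0.187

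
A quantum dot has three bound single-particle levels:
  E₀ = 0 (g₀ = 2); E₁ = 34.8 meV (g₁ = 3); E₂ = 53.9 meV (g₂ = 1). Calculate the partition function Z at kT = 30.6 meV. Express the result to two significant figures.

Eᵢ/kT = 0, 1.137, 1.761.
Z = Σ gᵢe^(−Eᵢ/kT) = 2·e^(−0) + 3·e^(−1.137) + 1·e^(−1.761) = 2.000 + 0.9623 + 0.1719 = 3.134.

Z = 3.1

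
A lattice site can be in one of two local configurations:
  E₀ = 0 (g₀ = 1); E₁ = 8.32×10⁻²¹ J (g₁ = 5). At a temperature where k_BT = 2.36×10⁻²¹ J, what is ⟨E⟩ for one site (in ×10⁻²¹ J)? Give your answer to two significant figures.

Eᵢ/kT = 0, 3.525.
Z = Σ gᵢe^(−Eᵢ/kT) = 1·e^(−0) + 5·e^(−3.525) = 1.000 + 0.1473 = 1.147.
⟨E⟩ = Σ Eᵢ gᵢe^(−Eᵢ/kT) / Z = (0·1.000 + 8.32·0.1473) / 1.147 = 1.1 ×10⁻²¹ J.

1.1 ×10⁻²¹ J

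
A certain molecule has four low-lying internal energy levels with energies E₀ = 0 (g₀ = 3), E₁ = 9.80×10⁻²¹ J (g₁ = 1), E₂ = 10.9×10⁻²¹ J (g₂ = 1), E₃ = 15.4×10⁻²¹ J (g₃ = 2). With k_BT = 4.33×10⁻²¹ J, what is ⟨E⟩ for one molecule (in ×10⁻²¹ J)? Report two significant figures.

0.86 ×10⁻²¹ J

Eᵢ/kT = 0, 2.263, 2.517, 3.557.
Z = Σ gᵢe^(−Eᵢ/kT) = 3·e^(−0) + 1·e^(−2.263) + 1·e^(−2.517) + 2·e^(−3.557) = 3.000 + 0.1040 + 0.08070 + 0.05705 = 3.242.
⟨E⟩ = Σ Eᵢ gᵢe^(−Eᵢ/kT) / Z = (0·3.000 + 9.80·0.1040 + 10.9·0.08070 + 15.4·0.05705) / 3.242 = 0.86 ×10⁻²¹ J.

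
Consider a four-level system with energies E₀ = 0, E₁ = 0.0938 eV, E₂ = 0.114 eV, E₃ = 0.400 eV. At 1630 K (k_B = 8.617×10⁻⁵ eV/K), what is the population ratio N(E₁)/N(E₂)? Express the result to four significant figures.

1.155

k_BT = 8.617×10⁻⁵ × 1630 K = 0.140457 eV.
n₁/n₂ = exp[−(E₁−E₂)/kT] = exp(−(-0.0202 eV)/(0.140457 eV)) = exp(0.143816) = 1.155.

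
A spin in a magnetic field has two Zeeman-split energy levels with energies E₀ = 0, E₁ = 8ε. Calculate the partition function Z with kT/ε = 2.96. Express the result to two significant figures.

Eᵢ/kT = 0, 2.703.
Z = Σ e^(−Eᵢ/kT) = e^(−0) + e^(−2.703) = 1.000 + 0.06700 = 1.067.

Z = 1.1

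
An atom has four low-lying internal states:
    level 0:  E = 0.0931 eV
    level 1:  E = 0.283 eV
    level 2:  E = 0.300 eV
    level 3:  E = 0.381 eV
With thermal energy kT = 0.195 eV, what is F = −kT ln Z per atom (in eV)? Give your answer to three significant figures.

Eᵢ/kT = 0.47744, 1.4513, 1.5385, 1.9538.
Z = Σ e^(−Eᵢ/kT) = e^(−0.47744) + e^(−1.4513) + e^(−1.5385) + e^(−1.9538) = 0.62037 + 0.23427 + 0.21470 + 0.14173 = 1.2111.
F = −kT ln Z = −0.195 × ln(1.2111) = −0.195 × 0.19153 = -0.0373 eV.

-0.0373 eV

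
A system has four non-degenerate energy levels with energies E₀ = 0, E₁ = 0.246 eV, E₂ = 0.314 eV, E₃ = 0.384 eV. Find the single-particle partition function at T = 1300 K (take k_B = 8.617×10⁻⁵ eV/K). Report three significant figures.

k_BT = 8.617×10⁻⁵ × 1300 K = 0.11202 eV.
Eᵢ/kT = 0, 2.1960, 2.8031, 3.4280.
Z = Σ e^(−Eᵢ/kT) = e^(−0) + e^(−2.1960) + e^(−2.8031) + e^(−3.4280) = 1.0000 + 0.11125 + 0.060622 + 0.032452 = 1.2043.

Z = 1.20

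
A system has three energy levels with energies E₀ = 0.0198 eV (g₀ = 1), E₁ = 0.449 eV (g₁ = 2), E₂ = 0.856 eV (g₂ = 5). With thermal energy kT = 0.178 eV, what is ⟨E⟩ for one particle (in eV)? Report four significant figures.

0.1138 eV

Eᵢ/kT = 0.111236, 2.52247, 4.80899.
Z = Σ gᵢe^(−Eᵢ/kT) = 1·e^(−0.111236) + 2·e^(−2.52247) + 5·e^(−4.80899) = 0.894728 + 0.160522 + 0.0407805 = 1.09603.
⟨E⟩ = Σ Eᵢ gᵢe^(−Eᵢ/kT) / Z = (0.0198·0.894728 + 0.449·0.160522 + 0.856·0.0407805) / 1.09603 = 0.1138 eV.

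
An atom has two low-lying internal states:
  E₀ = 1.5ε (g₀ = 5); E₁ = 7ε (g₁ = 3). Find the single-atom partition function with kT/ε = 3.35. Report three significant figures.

Z = 3.57

Eᵢ/kT = 0.44776, 2.0896.
Z = Σ gᵢe^(−Eᵢ/kT) = 5·e^(−0.44776) + 3·e^(−2.0896) = 3.1953 + 0.37121 = 3.5665.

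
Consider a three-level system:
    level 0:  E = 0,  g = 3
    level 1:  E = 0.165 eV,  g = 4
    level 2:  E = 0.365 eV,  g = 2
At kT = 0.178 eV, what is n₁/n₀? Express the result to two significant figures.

n₁/n₀ = (g₁/g₀) exp[−(E₁−E₀)/kT] = (4/3) × exp(−(0.165 eV)/(0.178 eV)) = (4/3) × exp(-0.9270) = 0.53.

0.53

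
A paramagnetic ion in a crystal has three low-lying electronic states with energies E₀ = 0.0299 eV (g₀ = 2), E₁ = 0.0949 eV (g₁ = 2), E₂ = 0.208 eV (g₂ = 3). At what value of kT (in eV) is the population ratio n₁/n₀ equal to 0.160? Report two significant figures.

0.035 eV

n₁/n₀ = (g₁/g₀) exp[−(E₁−E₀)/kT] = 0.160.
⇒ (E₁−E₀)/kT = ln((2/2)/0.160) = ln(6.250) = 1.833.
kT = 0.0650 eV / 1.833 = 0.035 eV.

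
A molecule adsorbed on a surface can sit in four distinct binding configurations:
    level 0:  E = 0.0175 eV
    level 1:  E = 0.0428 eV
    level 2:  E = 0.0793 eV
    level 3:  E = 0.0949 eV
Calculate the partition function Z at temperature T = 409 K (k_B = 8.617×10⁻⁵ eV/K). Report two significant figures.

Z = 1.1

k_BT = 8.617×10⁻⁵ × 409 K = 0.03524 eV.
Eᵢ/kT = 0.4966, 1.215, 2.250, 2.693.
Z = Σ e^(−Eᵢ/kT) = e^(−0.4966) + e^(−1.215) + e^(−2.250) + e^(−2.693) = 0.6086 + 0.2967 + 0.1054 + 0.06768 = 1.078.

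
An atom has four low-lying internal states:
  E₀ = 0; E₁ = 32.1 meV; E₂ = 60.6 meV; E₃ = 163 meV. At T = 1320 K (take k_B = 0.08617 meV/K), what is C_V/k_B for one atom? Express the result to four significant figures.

0.1647

k_BT = 0.08617 × 1320 K = 113.744 meV.
Eᵢ/kT = 0, 0.282213, 0.532775, 1.43304.
Z = Σ e^(−Eᵢ/kT) = e^(−0) + e^(−0.282213) + e^(−0.532775) + e^(−1.43304) = 1.00000 + 0.754113 + 0.586974 + 0.238583 = 2.57967.
⟨E⟩ = 38.2478 meV, ⟨E²⟩ = 3594.08 meV².
C_V/k_B = (⟨E²⟩ − ⟨E⟩²)/(kT)² = (3594.08 − 1462.89)/12937.7 = 0.1647.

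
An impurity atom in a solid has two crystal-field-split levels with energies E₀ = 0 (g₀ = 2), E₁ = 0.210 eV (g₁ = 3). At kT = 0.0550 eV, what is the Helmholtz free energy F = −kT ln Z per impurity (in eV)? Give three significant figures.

-0.0399 eV

Eᵢ/kT = 0, 3.8182.
Z = Σ gᵢe^(−Eᵢ/kT) = 2·e^(−0) + 3·e^(−3.8182) = 2.0000 + 0.065902 = 2.0659.
F = −kT ln Z = −0.0550 × ln(2.0659) = −0.0550 × 0.72557 = -0.0399 eV.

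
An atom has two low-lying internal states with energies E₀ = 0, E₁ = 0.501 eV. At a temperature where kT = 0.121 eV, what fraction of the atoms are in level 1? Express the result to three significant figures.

Eᵢ/kT = 0, 4.1405.
Z = Σ e^(−Eᵢ/kT) = e^(−0) + e^(−4.1405) = 1.0000 + 0.015915 = 1.0159.
P₁ = e^(−E₁/kT) / Z = 0.015915/1.0159 = 0.0157.

0.0157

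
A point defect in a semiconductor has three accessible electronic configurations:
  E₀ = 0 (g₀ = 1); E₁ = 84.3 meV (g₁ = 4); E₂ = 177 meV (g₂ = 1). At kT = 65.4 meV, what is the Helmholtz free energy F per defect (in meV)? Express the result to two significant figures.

-51 meV

Eᵢ/kT = 0, 1.289, 2.706.
Z = Σ gᵢe^(−Eᵢ/kT) = 1·e^(−0) + 4·e^(−1.289) + 1·e^(−2.706) = 1.000 + 1.102 + 0.06680 = 2.169.
F = −kT ln Z = −65.4 × ln(2.169) = −65.4 × 0.7743 = -51 meV.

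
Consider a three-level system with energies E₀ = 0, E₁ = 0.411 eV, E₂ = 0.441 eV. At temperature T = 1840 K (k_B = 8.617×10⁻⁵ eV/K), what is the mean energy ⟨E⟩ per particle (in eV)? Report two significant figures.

k_BT = 8.617×10⁻⁵ × 1840 K = 0.1586 eV.
Eᵢ/kT = 0, 2.591, 2.781.
Z = Σ e^(−Eᵢ/kT) = e^(−0) + e^(−2.591) + e^(−2.781) = 1.000 + 0.07495 + 0.06198 = 1.137.
⟨E⟩ = Σ Eᵢ e^(−Eᵢ/kT) / Z = (0·1.000 + 0.411·0.07495 + 0.441·0.06198) / 1.137 = 0.051 eV.

0.051 eV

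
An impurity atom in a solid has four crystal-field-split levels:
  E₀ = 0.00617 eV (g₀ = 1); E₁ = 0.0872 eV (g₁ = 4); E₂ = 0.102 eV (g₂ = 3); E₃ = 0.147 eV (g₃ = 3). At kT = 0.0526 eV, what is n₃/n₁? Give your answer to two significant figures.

n₃/n₁ = (g₃/g₁) exp[−(E₃−E₁)/kT] = (3/4) × exp(−(0.0598 eV)/(0.0526 eV)) = (3/4) × exp(-1.137) = 0.24.

0.24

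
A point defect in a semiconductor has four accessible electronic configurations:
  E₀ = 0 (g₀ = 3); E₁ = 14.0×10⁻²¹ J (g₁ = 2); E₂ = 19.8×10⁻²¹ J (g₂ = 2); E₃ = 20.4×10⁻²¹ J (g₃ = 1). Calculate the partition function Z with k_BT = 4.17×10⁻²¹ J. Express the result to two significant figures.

Eᵢ/kT = 0, 3.357, 4.748, 4.892.
Z = Σ gᵢe^(−Eᵢ/kT) = 3·e^(−0) + 2·e^(−3.357) + 2·e^(−4.748) + 1·e^(−4.892) = 3.000 + 0.06968 + 0.01734 + 0.007506 = 3.095.

Z = 3.1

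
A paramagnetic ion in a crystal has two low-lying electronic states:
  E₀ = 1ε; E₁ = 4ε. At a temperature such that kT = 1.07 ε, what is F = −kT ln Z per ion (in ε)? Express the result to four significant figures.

0.9371 ε

Eᵢ/kT = 0.934579, 3.73832.
Z = Σ e^(−Eᵢ/kT) = e^(−0.934579) + e^(−3.73832) = 0.392751 + 0.0237940 = 0.416545.
F = −kT ln Z = −1.07 × ln(0.416545) = −1.07 × -0.875761 = 0.9371 ε.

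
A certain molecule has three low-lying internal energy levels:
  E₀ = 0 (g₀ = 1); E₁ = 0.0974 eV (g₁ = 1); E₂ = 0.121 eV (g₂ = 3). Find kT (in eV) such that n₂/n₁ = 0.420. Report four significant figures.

n₂/n₁ = (g₂/g₁) exp[−(E₂−E₁)/kT] = 0.420.
⇒ (E₂−E₁)/kT = ln((3/1)/0.420) = ln(7.14286) = 1.96611.
kT = 0.0236 eV / 1.96611 = 0.01200 eV.

0.01200 eV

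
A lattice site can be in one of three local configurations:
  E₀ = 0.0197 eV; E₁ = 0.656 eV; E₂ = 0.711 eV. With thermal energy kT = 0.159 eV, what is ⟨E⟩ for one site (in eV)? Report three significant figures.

0.0397 eV

Eᵢ/kT = 0.12390, 4.1258, 4.4717.
Z = Σ e^(−Eᵢ/kT) = e^(−0.12390) + e^(−4.1258) + e^(−4.4717) = 0.88347 + 0.016151 + 0.011428 = 0.91105.
⟨E⟩ = Σ Eᵢ e^(−Eᵢ/kT) / Z = (0.0197·0.88347 + 0.656·0.016151 + 0.711·0.011428) / 0.91105 = 0.0397 eV.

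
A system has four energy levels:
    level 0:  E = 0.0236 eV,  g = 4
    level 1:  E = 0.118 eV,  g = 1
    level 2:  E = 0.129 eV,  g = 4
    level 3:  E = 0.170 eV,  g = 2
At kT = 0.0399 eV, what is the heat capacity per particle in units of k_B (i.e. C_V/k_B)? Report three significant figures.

0.654

Eᵢ/kT = 0.59148, 2.9574, 3.2331, 4.2607.
Z = Σ gᵢe^(−Eᵢ/kT) = 4·e^(−0.59148) + 1·e^(−2.9574) + 4·e^(−3.2331) + 2·e^(−4.2607) = 2.2140 + 0.051954 + 0.15774 + 0.028225 = 2.4519.
⟨E⟩ = 0.034067 eV, ⟨E²⟩ = 0.0022012 eV².
C_V/k_B = (⟨E²⟩ − ⟨E⟩²)/(kT)² = (0.0022012 − 0.0011606)/0.0015920 = 0.654.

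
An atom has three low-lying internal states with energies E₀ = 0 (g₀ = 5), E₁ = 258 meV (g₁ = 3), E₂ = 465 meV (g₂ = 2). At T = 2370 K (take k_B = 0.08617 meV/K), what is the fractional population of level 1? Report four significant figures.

0.1401

k_BT = 0.08617 × 2370 K = 204.223 meV.
Eᵢ/kT = 0, 1.26332, 2.27692.
Z = Σ gᵢe^(−Eᵢ/kT) = 5·e^(−0) + 3·e^(−1.26332) + 2·e^(−2.27692) = 5.00000 + 0.848142 + 0.205199 = 6.05334.
P₁ = g₁ e^(−E₁/kT) / Z = 0.848142/6.05334 = 0.1401.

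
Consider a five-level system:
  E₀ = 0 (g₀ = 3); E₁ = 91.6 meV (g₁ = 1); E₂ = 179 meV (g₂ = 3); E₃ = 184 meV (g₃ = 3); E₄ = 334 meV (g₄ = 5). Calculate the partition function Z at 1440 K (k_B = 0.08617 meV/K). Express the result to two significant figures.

k_BT = 0.08617 × 1440 K = 124.1 meV.
Eᵢ/kT = 0, 0.7381, 1.442, 1.483, 2.691.
Z = Σ gᵢe^(−Eᵢ/kT) = 3·e^(−0) + 1·e^(−0.7381) + 3·e^(−1.442) + 3·e^(−1.483) + 5·e^(−2.691) = 3.000 + 0.4780 + 0.7094 + 0.6809 + 0.3391 = 5.207.

Z = 5.2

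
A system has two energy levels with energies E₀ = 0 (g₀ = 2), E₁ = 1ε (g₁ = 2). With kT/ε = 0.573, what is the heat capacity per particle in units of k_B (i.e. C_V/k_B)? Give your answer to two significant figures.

Eᵢ/kT = 0, 1.745.
Z = Σ gᵢe^(−Eᵢ/kT) = 2·e^(−0) + 2·e^(−1.745) = 2.000 + 0.3493 = 2.349.
⟨E⟩ = 0.1487 ε, ⟨E²⟩ = 0.1487 ε².
C_V/k_B = (⟨E²⟩ − ⟨E⟩²)/(kT)² = (0.1487 − 0.02211)/0.3283 = 0.39.

0.39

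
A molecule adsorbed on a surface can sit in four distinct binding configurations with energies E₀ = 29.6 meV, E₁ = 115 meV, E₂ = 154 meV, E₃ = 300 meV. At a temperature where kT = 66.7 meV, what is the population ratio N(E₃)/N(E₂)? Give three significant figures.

n₃/n₂ = exp[−(E₃−E₂)/kT] = exp(−(146 meV)/(66.7 meV)) = exp(-2.1889) = 0.112.

0.112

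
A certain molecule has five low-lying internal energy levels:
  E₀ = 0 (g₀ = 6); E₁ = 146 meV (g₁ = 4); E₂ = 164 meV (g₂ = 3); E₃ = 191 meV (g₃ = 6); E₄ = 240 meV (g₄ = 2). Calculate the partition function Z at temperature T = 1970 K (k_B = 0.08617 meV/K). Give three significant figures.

Z = 11.3

k_BT = 0.08617 × 1970 K = 169.75 meV.
Eᵢ/kT = 0, 0.86009, 0.96613, 1.1252, 1.4138.
Z = Σ gᵢe^(−Eᵢ/kT) = 6·e^(−0) + 4·e^(−0.86009) + 3·e^(−0.96613) + 6·e^(−1.1252) + 2·e^(−1.4138) = 6.0000 + 1.6925 + 1.1417 + 1.9475 + 0.48643 = 11.268.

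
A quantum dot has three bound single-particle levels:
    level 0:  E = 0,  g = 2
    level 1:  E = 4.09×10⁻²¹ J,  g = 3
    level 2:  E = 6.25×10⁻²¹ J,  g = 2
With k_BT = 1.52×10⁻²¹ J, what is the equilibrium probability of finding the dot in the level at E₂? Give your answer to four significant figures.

0.01465

Eᵢ/kT = 0, 2.69079, 4.11184.
Z = Σ gᵢe^(−Eᵢ/kT) = 2·e^(−0) + 3·e^(−2.69079) + 2·e^(−4.11184) = 2.00000 + 0.203482 + 0.0327552 = 2.23624.
P₂ = g₂ e^(−E₂/kT) / Z = 0.0327552/2.23624 = 0.01465.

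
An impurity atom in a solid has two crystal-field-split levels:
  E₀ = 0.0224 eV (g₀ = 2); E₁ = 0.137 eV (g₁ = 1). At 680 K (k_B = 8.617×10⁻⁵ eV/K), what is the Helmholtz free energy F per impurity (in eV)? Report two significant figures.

k_BT = 8.617×10⁻⁵ × 680 K = 0.05860 eV.
Eᵢ/kT = 0.3823, 2.338.
Z = Σ gᵢe^(−Eᵢ/kT) = 2·e^(−0.3823) + 1·e^(−2.338) = 1.365 + 0.09652 = 1.462.
F = −kT ln Z = −0.05860 × ln(1.462) = −0.05860 × 0.3798 = -0.022 eV.

-0.022 eV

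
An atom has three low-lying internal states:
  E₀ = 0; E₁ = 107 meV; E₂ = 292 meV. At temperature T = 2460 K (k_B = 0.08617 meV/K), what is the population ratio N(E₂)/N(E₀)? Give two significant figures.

k_BT = 0.08617 × 2460 K = 212.0 meV.
n₂/n₀ = exp[−(E₂−E₀)/kT] = exp(−(292 meV)/(212.0 meV)) = exp(-1.377) = 0.25.

0.25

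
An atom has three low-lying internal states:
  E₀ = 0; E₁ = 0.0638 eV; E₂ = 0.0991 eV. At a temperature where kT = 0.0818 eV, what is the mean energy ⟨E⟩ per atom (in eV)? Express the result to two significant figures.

Eᵢ/kT = 0, 0.7800, 1.211.
Z = Σ e^(−Eᵢ/kT) = e^(−0) + e^(−0.7800) + e^(−1.211) = 1.000 + 0.4584 + 0.2979 = 1.756.
⟨E⟩ = Σ Eᵢ e^(−Eᵢ/kT) / Z = (0·1.000 + 0.0638·0.4584 + 0.0991·0.2979) / 1.756 = 0.033 eV.

0.033 eV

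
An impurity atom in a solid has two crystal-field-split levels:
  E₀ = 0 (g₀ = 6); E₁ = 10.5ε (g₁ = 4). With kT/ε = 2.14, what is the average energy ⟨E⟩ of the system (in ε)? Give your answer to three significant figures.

Eᵢ/kT = 0, 4.9065.
Z = Σ gᵢe^(−Eᵢ/kT) = 6·e^(−0) + 4·e^(−4.9065) = 6.0000 + 0.029593 = 6.0296.
⟨E⟩ = Σ Eᵢ gᵢe^(−Eᵢ/kT) / Z = (0·6.0000 + 10.5·0.029593) / 6.0296 = 0.0515 ε.

0.0515 ε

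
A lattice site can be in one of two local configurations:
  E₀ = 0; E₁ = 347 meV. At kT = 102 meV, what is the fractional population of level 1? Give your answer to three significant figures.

Eᵢ/kT = 0, 3.4020.
Z = Σ e^(−Eᵢ/kT) = e^(−0) + e^(−3.4020) = 1.0000 + 0.033307 = 1.0333.
P₁ = e^(−E₁/kT) / Z = 0.033307/1.0333 = 0.0322.

0.0322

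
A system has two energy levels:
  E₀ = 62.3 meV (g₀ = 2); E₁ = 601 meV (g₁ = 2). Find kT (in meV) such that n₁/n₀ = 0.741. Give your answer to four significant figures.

1797 meV

n₁/n₀ = (g₁/g₀) exp[−(E₁−E₀)/kT] = 0.741.
⇒ (E₁−E₀)/kT = ln((2/2)/0.741) = ln(1.34953) = 0.299756.
kT = 538.7 meV / 0.299756 = 1797 meV.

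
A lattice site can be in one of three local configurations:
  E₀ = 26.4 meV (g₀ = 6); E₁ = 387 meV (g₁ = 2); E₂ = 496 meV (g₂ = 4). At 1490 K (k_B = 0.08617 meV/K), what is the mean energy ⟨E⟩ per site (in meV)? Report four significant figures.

41.17 meV

k_BT = 0.08617 × 1490 K = 128.393 meV.
Eᵢ/kT = 0.205619, 3.01418, 3.86314.
Z = Σ gᵢe^(−Eᵢ/kT) = 6·e^(−0.205619) + 2·e^(−3.01418) + 4·e^(−3.86314) = 4.88486 + 0.0981721 + 0.0840078 = 5.06704.
⟨E⟩ = Σ Eᵢ gᵢe^(−Eᵢ/kT) / Z = (26.4·4.88486 + 387·0.0981721 + 496·0.0840078) / 5.06704 = 41.17 meV.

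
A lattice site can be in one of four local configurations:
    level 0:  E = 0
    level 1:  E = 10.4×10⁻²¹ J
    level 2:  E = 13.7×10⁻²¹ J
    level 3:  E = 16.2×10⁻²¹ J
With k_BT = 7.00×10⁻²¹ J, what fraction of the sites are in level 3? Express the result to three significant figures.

Eᵢ/kT = 0, 1.4857, 1.9571, 2.3143.
Z = Σ e^(−Eᵢ/kT) = e^(−0) + e^(−1.4857) + e^(−1.9571) + e^(−2.3143) = 1.0000 + 0.22634 + 0.14127 + 0.098835 = 1.4664.
P₃ = e^(−E₃/kT) / Z = 0.098835/1.4664 = 0.0674.

0.0674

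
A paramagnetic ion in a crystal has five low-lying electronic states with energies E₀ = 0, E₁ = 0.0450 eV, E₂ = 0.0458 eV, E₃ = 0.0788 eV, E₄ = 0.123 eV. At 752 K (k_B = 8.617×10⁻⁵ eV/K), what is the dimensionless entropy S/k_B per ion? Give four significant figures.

k_BT = 8.617×10⁻⁵ × 752 K = 0.0647998 eV.
Eᵢ/kT = 0, 0.694447, 0.706792, 1.21605, 1.89815.
Z = Σ e^(−Eᵢ/kT) = e^(−0) + e^(−0.694447) + e^(−0.706792) + e^(−1.21605) + e^(−1.89815) = 1.00000 + 0.499351 + 0.493224 + 0.296399 + 0.149846 = 2.43882.
⟨E⟩ = Σ EᵢPᵢ = 0.0356106 eV.
S/k_B = ln Z + ⟨E⟩/kT = ln(2.43882) + 0.0356106/0.0647998 = 0.891514 + 0.549548 = 1.441.

1.441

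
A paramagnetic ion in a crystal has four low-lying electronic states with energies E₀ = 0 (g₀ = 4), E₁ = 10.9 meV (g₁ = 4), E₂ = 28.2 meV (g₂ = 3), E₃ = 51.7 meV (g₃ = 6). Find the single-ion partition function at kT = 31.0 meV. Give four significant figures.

Z = 9.154

Eᵢ/kT = 0, 0.351613, 0.909677, 1.66774.
Z = Σ gᵢe^(−Eᵢ/kT) = 4·e^(−0) + 4·e^(−0.351613) + 3·e^(−0.909677) + 6·e^(−1.66774) = 4.00000 + 2.81421 + 1.20796 + 1.13204 = 9.15421.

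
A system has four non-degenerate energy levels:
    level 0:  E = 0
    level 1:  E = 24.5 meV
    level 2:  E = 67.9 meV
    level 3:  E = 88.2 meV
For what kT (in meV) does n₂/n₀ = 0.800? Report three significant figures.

304 meV

n₂/n₀ = exp[−(E₂−E₀)/kT] = 0.800.
⇒ (E₂−E₀)/kT = ln(1/0.800) = ln(1.2500) = 0.22314.
kT = 67.9 meV / 0.22314 = 304 meV.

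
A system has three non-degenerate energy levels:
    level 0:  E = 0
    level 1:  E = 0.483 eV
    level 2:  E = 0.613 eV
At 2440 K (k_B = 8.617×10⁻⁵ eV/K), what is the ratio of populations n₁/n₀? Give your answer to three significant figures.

0.101

k_BT = 8.617×10⁻⁵ × 2440 K = 0.21025 eV.
n₁/n₀ = exp[−(E₁−E₀)/kT] = exp(−(0.483 eV)/(0.21025 eV)) = exp(-2.2973) = 0.101.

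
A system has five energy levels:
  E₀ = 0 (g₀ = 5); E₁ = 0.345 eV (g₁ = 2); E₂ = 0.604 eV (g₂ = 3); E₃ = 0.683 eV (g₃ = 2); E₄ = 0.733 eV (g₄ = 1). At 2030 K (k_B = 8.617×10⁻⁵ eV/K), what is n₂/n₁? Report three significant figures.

0.341

k_BT = 8.617×10⁻⁵ × 2030 K = 0.17493 eV.
n₂/n₁ = (g₂/g₁) exp[−(E₂−E₁)/kT] = (3/2) × exp(−(0.259 eV)/(0.17493 eV)) = (3/2) × exp(-1.4806) = 0.341.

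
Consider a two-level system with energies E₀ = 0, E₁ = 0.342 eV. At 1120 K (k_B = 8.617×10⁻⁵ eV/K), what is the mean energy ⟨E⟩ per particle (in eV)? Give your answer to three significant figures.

k_BT = 8.617×10⁻⁵ × 1120 K = 0.096510 eV.
Eᵢ/kT = 0, 3.5437.
Z = Σ e^(−Eᵢ/kT) = e^(−0) + e^(−3.5437) = 1.0000 + 0.028906 = 1.0289.
⟨E⟩ = Σ Eᵢ e^(−Eᵢ/kT) / Z = (0·1.0000 + 0.342·0.028906) / 1.0289 = 0.00961 eV.

0.00961 eV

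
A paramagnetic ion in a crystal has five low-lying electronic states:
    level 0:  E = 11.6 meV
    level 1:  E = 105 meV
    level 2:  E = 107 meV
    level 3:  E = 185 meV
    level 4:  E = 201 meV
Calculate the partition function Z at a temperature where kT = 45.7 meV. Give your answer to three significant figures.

Eᵢ/kT = 0.25383, 2.2976, 2.3414, 4.0481, 4.3982.
Z = Σ e^(−Eᵢ/kT) = e^(−0.25383) + e^(−2.2976) + e^(−2.3414) + e^(−4.0481) + e^(−4.3982) = 0.77582 + 0.10050 + 0.096193 + 0.017456 + 0.012299 = 1.0023.

Z = 1.00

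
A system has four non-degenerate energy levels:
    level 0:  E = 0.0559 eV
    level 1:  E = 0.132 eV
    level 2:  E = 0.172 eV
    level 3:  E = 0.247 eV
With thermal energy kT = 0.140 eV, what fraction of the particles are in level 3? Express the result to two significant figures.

Eᵢ/kT = 0.3993, 0.9429, 1.229, 1.764.
Z = Σ e^(−Eᵢ/kT) = e^(−0.3993) + e^(−0.9429) + e^(−1.229) + e^(−1.764) = 0.6708 + 0.3895 + 0.2926 + 0.1714 = 1.524.
P₃ = e^(−E₃/kT) / Z = 0.1714/1.524 = 0.11.

0.11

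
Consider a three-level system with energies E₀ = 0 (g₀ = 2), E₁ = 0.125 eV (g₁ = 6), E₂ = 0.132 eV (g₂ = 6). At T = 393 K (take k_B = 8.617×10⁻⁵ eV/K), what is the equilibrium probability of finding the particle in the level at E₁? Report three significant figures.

0.0659

k_BT = 8.617×10⁻⁵ × 393 K = 0.033865 eV.
Eᵢ/kT = 0, 3.6911, 3.8978.
Z = Σ gᵢe^(−Eᵢ/kT) = 2·e^(−0) + 6·e^(−3.6911) + 6·e^(−3.8978) = 2.0000 + 0.14967 + 0.12172 = 2.2714.
P₁ = g₁ e^(−E₁/kT) / Z = 0.14967/2.2714 = 0.0659.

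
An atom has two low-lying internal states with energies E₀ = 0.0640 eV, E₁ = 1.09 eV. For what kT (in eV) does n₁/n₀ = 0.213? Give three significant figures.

0.663 eV

n₁/n₀ = exp[−(E₁−E₀)/kT] = 0.213.
⇒ (E₁−E₀)/kT = ln(1/0.213) = ln(4.6948) = 1.5465.
kT = 1.0260 eV / 1.5465 = 0.663 eV.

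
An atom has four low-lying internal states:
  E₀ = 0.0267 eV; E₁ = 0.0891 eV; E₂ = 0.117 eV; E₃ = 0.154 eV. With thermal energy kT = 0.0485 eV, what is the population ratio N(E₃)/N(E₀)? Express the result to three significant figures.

0.0725

n₃/n₀ = exp[−(E₃−E₀)/kT] = exp(−(0.1273 eV)/(0.0485 eV)) = exp(-2.6247) = 0.0725.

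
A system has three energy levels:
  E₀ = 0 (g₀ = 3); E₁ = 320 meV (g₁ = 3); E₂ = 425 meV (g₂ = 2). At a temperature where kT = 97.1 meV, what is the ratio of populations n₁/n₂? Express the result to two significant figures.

4.4

n₁/n₂ = (g₁/g₂) exp[−(E₁−E₂)/kT] = (3/2) × exp(−(-105 meV)/(97.1 meV)) = (3/2) × exp(1.081) = 4.4.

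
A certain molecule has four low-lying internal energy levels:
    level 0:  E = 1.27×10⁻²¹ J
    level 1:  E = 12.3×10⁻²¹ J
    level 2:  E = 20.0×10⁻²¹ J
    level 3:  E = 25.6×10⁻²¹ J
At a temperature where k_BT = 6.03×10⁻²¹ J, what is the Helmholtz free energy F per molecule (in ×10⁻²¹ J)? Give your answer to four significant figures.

Eᵢ/kT = 0.210614, 2.03980, 3.31675, 4.24544.
Z = Σ e^(−Eᵢ/kT) = e^(−0.210614) + e^(−2.03980) + e^(−3.31675) + e^(−4.24544) = 0.810087 + 0.130055 + 0.0362705 + 0.0143294 = 0.990742.
F = −kT ln Z = −6.03 × ln(0.990742) = −6.03 × -0.00930112 = 0.05609 ×10⁻²¹ J.

0.05609 ×10⁻²¹ J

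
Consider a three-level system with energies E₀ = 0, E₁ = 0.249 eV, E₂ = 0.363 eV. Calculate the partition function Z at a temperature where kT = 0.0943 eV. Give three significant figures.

Eᵢ/kT = 0, 2.6405, 3.8494.
Z = Σ e^(−Eᵢ/kT) = e^(−0) + e^(−2.6405) + e^(−3.8494) = 1.0000 + 0.071326 + 0.021293 = 1.0926.

Z = 1.09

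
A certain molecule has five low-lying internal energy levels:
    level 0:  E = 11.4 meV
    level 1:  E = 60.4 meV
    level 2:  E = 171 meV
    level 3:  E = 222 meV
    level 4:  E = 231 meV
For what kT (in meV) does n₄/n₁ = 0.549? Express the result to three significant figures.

n₄/n₁ = exp[−(E₄−E₁)/kT] = 0.549.
⇒ (E₄−E₁)/kT = ln(1/0.549) = ln(1.8215) = 0.59966.
kT = 170.6 meV / 0.59966 = 284 meV.

284 meV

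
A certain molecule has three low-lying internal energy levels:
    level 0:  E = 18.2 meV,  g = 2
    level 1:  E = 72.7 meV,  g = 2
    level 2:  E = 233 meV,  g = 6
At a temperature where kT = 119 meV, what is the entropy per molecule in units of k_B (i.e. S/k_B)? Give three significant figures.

2.00

Eᵢ/kT = 0.15294, 0.61092, 1.9580.
Z = Σ gᵢe^(−Eᵢ/kT) = 2·e^(−0.15294) + 2·e^(−0.61092) + 6·e^(−1.9580) = 1.7164 + 1.0857 + 0.84684 = 3.6489.
⟨E⟩ = Σ EᵢPᵢ = 84.267 meV.
S/k_B = ln Z + ⟨E⟩/kT = ln(3.6489) + 84.267/119 = 1.2944 + 0.70813 = 2.00.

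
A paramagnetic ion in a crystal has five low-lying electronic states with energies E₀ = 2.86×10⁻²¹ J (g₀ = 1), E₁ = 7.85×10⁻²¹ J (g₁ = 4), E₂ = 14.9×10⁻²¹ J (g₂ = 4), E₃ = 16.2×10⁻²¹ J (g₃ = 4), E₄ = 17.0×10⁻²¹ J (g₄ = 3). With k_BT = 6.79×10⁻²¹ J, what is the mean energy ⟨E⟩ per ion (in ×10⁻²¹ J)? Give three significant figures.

9.59 ×10⁻²¹ J

Eᵢ/kT = 0.42121, 1.1561, 2.1944, 2.3859, 2.5037.
Z = Σ gᵢe^(−Eᵢ/kT) = 1·e^(−0.42121) + 4·e^(−1.1561) + 4·e^(−2.1944) + 4·e^(−2.3859) + 3·e^(−2.5037) = 0.65625 + 1.2588 + 0.44570 + 0.36802 + 0.24535 = 2.9741.
⟨E⟩ = Σ Eᵢ gᵢe^(−Eᵢ/kT) / Z = (2.86·0.65625 + 7.85·1.2588 + 14.9·0.44570 + 16.2·0.36802 + 17.0·0.24535) / 2.9741 = 9.59 ×10⁻²¹ J.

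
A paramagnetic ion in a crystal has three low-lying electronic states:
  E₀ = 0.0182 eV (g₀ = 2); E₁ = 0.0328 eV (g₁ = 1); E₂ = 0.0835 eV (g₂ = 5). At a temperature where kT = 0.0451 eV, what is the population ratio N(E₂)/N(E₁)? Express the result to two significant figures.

1.6

n₂/n₁ = (g₂/g₁) exp[−(E₂−E₁)/kT] = (5/1) × exp(−(0.0507 eV)/(0.0451 eV)) = (5/1) × exp(-1.124) = 1.6.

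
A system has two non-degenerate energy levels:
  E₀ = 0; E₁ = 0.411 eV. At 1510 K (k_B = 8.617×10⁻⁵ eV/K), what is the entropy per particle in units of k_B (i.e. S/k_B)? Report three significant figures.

0.170

k_BT = 8.617×10⁻⁵ × 1510 K = 0.13012 eV.
Eᵢ/kT = 0, 3.1586.
Z = Σ e^(−Eᵢ/kT) = e^(−0) + e^(−3.1586) = 1.0000 + 0.042485 = 1.0425.
⟨E⟩ = Σ EᵢPᵢ = 0.016749 eV.
S/k_B = ln Z + ⟨E⟩/kT = ln(1.0425) + 0.016749/0.13012 = 0.041622 + 0.12872 = 0.170.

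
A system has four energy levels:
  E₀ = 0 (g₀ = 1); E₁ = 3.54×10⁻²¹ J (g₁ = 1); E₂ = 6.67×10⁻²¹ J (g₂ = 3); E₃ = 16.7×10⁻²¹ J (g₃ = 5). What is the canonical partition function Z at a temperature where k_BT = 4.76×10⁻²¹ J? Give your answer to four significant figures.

Z = 2.364

Eᵢ/kT = 0, 0.743697, 1.40126, 3.50840.
Z = Σ gᵢe^(−Eᵢ/kT) = 1·e^(−0) + 1·e^(−0.743697) + 3·e^(−1.40126) + 5·e^(−3.50840) = 1.00000 + 0.475353 + 0.738859 + 0.149724 = 2.36394.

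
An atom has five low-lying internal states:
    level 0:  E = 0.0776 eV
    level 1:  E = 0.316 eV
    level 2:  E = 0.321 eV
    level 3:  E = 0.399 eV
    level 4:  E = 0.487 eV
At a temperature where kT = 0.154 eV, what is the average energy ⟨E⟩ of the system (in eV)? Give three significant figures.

Eᵢ/kT = 0.50390, 2.0519, 2.0844, 2.5909, 3.1623.
Z = Σ e^(−Eᵢ/kT) = e^(−0.50390) + e^(−2.0519) + e^(−2.0844) + e^(−2.5909) + e^(−3.1623) = 0.60417 + 0.12849 + 0.12438 + 0.074953 + 0.042328 = 0.97432.
⟨E⟩ = Σ Eᵢ e^(−Eᵢ/kT) / Z = (0.0776·0.60417 + 0.316·0.12849 + 0.321·0.12438 + 0.399·0.074953 + 0.487·0.042328) / 0.97432 = 0.183 eV.

0.183 eV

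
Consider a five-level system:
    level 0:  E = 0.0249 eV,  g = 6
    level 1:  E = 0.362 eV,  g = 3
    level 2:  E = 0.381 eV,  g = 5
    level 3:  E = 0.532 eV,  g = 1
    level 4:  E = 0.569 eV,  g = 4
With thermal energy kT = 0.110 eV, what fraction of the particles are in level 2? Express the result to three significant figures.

Eᵢ/kT = 0.22636, 3.2909, 3.4636, 4.8364, 5.1727.
Z = Σ gᵢe^(−Eᵢ/kT) = 6·e^(−0.22636) + 3·e^(−3.2909) + 5·e^(−3.4636) + 1·e^(−4.8364) + 4·e^(−5.1727) = 4.7846 + 0.11166 + 0.15658 + 0.0079356 + 0.022677 = 5.0835.
P₂ = g₂ e^(−E₂/kT) / Z = 0.15658/5.0835 = 0.0308.

0.0308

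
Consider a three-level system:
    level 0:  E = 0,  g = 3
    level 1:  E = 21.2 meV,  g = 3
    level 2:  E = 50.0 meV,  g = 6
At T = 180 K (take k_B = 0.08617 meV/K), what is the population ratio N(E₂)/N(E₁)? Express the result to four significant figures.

0.3123

k_BT = 0.08617 × 180 K = 15.5106 meV.
n₂/n₁ = (g₂/g₁) exp[−(E₂−E₁)/kT] = (6/3) × exp(−(28.8 meV)/(15.5106 meV)) = (6/3) × exp(-1.85679) = 0.3123.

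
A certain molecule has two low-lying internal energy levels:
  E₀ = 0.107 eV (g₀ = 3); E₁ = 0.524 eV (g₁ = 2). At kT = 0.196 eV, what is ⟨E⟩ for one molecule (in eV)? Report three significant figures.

0.138 eV

Eᵢ/kT = 0.54592, 2.6735.
Z = Σ gᵢe^(−Eᵢ/kT) = 3·e^(−0.54592) + 2·e^(−2.6735) = 1.7379 + 0.13802 = 1.8759.
⟨E⟩ = Σ Eᵢ gᵢe^(−Eᵢ/kT) / Z = (0.107·1.7379 + 0.524·0.13802) / 1.8759 = 0.138 eV.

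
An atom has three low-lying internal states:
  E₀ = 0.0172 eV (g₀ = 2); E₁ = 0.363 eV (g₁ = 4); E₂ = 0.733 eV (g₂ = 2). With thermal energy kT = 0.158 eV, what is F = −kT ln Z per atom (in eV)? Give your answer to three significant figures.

Eᵢ/kT = 0.10886, 2.2975, 4.6392.
Z = Σ gᵢe^(−Eᵢ/kT) = 2·e^(−0.10886) + 4·e^(−2.2975) + 2·e^(−4.6392) = 1.7937 + 0.40204 + 0.019331 = 2.2151.
F = −kT ln Z = −0.158 × ln(2.2151) = −0.158 × 0.79530 = -0.126 eV.

-0.126 eV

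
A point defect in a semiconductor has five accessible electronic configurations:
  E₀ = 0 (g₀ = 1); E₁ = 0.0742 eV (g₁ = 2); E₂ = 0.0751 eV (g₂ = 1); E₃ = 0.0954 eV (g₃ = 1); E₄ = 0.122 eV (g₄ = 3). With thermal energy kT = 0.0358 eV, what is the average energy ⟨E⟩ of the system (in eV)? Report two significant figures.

0.030 eV

Eᵢ/kT = 0, 2.073, 2.098, 2.665, 3.408.
Z = Σ gᵢe^(−Eᵢ/kT) = 1·e^(−0) + 2·e^(−2.073) + 1·e^(−2.098) + 1·e^(−2.665) + 3·e^(−3.408) = 1.000 + 0.2516 + 0.1227 + 0.06960 + 0.09932 = 1.543.
⟨E⟩ = Σ Eᵢ gᵢe^(−Eᵢ/kT) / Z = (0·1.000 + 0.0742·0.2516 + 0.0751·0.1227 + 0.0954·0.06960 + 0.122·0.09932) / 1.543 = 0.030 eV.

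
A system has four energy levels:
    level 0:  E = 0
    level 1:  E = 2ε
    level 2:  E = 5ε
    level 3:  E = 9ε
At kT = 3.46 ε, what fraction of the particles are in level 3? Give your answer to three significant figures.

0.0397

Eᵢ/kT = 0, 0.57803, 1.4451, 2.6012.
Z = Σ e^(−Eᵢ/kT) = e^(−0) + e^(−0.57803) + e^(−1.4451) + e^(−2.6012) = 1.0000 + 0.56100 + 0.23572 + 0.074185 = 1.8709.
P₃ = e^(−E₃/kT) / Z = 0.074185/1.8709 = 0.0397.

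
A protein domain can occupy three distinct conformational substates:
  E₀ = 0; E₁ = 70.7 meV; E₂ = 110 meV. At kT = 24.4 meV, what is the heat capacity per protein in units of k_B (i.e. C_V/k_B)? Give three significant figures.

0.606

Eᵢ/kT = 0, 2.8975, 4.5082.
Z = Σ e^(−Eᵢ/kT) = e^(−0) + e^(−2.8975) + e^(−4.5082) = 1.0000 + 0.055161 + 0.011018 = 1.0662.
⟨E⟩ = 4.7945 meV, ⟨E²⟩ = 383.64 meV².
C_V/k_B = (⟨E²⟩ − ⟨E⟩²)/(kT)² = (383.64 − 22.987)/595.36 = 0.606.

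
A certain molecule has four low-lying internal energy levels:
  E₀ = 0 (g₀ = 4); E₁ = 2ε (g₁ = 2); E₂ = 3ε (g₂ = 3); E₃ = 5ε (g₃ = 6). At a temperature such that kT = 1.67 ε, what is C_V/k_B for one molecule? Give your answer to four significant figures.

0.7392

Eᵢ/kT = 0, 1.19760, 1.79641, 2.99401.
Z = Σ gᵢe^(−Eᵢ/kT) = 4·e^(−0) + 2·e^(−1.19760) + 3·e^(−1.79641) + 6·e^(−2.99401) = 4.00000 + 0.603836 + 0.497680 + 0.300517 = 5.40203.
⟨E⟩ = 0.778096 ε, ⟨E²⟩ = 2.66703 ε².
C_V/k_B = (⟨E²⟩ − ⟨E⟩²)/(kT)² = (2.66703 − 0.605433)/2.78890 = 0.7392.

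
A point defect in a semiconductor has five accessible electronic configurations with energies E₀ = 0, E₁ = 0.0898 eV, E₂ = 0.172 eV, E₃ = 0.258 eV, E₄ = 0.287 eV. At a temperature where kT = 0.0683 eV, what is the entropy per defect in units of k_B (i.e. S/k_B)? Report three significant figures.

Eᵢ/kT = 0, 1.3148, 2.5183, 3.7775, 4.2020.
Z = Σ e^(−Eᵢ/kT) = e^(−0) + e^(−1.3148) + e^(−2.5183) + e^(−3.7775) + e^(−4.2020) = 1.0000 + 0.26853 + 0.080597 + 0.022880 + 0.014966 = 1.3870.
⟨E⟩ = Σ EᵢPᵢ = 0.034733 eV.
S/k_B = ln Z + ⟨E⟩/kT = ln(1.3870) + 0.034733/0.0683 = 0.32714 + 0.50854 = 0.836.

0.836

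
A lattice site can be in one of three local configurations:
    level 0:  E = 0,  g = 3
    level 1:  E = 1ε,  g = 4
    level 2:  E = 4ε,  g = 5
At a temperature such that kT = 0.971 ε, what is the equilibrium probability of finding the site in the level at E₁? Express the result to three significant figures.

0.317

Eᵢ/kT = 0, 1.0299, 4.1195.
Z = Σ gᵢe^(−Eᵢ/kT) = 3·e^(−0) + 4·e^(−1.0299) + 5·e^(−4.1195) = 3.0000 + 1.4282 + 0.081263 = 4.5095.
P₁ = g₁ e^(−E₁/kT) / Z = 1.4282/4.5095 = 0.317.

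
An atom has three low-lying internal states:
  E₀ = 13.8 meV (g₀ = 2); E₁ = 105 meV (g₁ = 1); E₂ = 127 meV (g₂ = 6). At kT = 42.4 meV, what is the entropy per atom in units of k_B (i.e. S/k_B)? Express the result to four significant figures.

Eᵢ/kT = 0.325472, 2.47642, 2.99528.
Z = Σ gᵢe^(−Eᵢ/kT) = 2·e^(−0.325472) + 1·e^(−2.47642) + 6·e^(−2.99528) = 1.44437 + 0.0840436 + 0.300136 = 1.82855.
⟨E⟩ = Σ EᵢPᵢ = 36.5722 meV.
S/k_B = ln Z + ⟨E⟩/kT = ln(1.82855) + 36.5722/42.4 = 0.603523 + 0.862552 = 1.466.

1.466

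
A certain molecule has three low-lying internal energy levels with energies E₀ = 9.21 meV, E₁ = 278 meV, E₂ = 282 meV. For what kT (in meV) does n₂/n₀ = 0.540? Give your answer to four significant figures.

n₂/n₀ = exp[−(E₂−E₀)/kT] = 0.540.
⇒ (E₂−E₀)/kT = ln(1/0.540) = ln(1.85185) = 0.616185.
kT = 272.79 meV / 0.616185 = 442.7 meV.

442.7 meV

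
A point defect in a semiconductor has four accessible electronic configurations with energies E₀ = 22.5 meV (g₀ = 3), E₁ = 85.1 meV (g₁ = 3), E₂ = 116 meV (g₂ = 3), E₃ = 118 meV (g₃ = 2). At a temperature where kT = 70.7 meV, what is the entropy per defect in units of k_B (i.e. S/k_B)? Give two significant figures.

2.2

Eᵢ/kT = 0.3182, 1.204, 1.641, 1.669.
Z = Σ gᵢe^(−Eᵢ/kT) = 3·e^(−0.3182) + 3·e^(−1.204) + 3·e^(−1.641) + 2·e^(−1.669) = 2.182 + 0.9000 + 0.5814 + 0.3769 = 4.040.
⟨E⟩ = Σ EᵢPᵢ = 58.81 meV.
S/k_B = ln Z + ⟨E⟩/kT = ln(4.040) + 58.81/70.7 = 1.396 + 0.8318 = 2.2.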